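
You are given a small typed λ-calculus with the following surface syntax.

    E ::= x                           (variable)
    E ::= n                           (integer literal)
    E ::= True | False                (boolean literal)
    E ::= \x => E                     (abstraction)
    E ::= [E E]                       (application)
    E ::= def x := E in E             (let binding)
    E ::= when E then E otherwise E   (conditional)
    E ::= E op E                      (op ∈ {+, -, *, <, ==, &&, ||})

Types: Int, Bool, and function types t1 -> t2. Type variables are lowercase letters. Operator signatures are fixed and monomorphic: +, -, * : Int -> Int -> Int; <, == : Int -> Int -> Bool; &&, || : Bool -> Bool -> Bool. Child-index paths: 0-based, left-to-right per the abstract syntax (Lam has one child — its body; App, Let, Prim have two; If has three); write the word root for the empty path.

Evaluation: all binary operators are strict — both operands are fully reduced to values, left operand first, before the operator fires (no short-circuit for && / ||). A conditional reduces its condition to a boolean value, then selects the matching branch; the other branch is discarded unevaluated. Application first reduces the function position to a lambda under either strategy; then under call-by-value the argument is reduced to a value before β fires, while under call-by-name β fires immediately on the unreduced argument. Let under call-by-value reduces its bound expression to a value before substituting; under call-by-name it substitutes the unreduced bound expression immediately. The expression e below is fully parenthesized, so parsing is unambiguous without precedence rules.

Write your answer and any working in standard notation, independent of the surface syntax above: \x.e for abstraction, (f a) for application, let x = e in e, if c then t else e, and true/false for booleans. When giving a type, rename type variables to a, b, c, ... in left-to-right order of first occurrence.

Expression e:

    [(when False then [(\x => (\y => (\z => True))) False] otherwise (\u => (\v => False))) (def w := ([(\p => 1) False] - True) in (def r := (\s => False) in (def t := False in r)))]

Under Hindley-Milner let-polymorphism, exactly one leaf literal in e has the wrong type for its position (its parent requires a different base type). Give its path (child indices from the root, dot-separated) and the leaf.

Working:
  unify Bool ~ Bool
\z._ : c -> Bool
\y._ : b -> c -> Bool
\x._ : a -> b -> c -> Bool
  unify a -> b -> c -> Bool ~ Bool -> d
  unify a ~ Bool
  unify b -> c -> Bool ~ d
_ _ : b -> c -> Bool
\v._ : f -> Bool
\u._ : e -> f -> Bool
  unify b -> c -> Bool ~ e -> f -> Bool
  unify b ~ e
  unify c -> Bool ~ f -> Bool
  unify c ~ f
  unify Bool ~ Bool
\p._ : g -> Int
  unify g -> Int ~ Bool -> h
  unify g ~ Bool
  unify Int ~ h
_ _ : Int
  unify Int ~ Int
  unify Bool ~ Int
  FAIL: mismatch Bool ~ Int

Answer: 1.0.1 : true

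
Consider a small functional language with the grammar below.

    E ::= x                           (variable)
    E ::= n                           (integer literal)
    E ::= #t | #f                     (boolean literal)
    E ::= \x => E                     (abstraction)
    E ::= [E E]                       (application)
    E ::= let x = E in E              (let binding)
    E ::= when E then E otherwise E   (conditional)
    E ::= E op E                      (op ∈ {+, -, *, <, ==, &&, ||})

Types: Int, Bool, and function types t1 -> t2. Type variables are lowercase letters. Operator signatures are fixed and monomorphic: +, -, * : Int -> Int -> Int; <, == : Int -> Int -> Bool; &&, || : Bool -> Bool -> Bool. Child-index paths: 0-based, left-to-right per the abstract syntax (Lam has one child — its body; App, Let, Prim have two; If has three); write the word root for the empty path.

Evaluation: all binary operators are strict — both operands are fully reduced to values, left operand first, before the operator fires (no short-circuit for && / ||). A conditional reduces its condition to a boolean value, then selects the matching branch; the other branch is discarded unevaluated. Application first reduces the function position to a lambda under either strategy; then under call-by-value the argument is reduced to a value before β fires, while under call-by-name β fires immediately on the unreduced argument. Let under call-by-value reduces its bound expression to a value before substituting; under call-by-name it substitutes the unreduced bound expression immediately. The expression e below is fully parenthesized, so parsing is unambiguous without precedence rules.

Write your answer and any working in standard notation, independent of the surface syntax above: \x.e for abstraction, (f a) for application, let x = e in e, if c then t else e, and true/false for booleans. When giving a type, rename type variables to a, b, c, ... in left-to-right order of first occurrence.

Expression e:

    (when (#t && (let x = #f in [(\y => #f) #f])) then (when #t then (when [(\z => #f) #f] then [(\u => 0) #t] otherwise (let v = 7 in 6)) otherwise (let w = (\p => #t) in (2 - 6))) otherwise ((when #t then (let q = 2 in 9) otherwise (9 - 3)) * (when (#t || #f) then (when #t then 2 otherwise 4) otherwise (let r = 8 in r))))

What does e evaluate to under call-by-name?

Working:
step 0: (if (true && (let x = false in ((\y.false) false))) then (if true then (if ((\z.false) false) then ((\u.0) true) else (let v = 7 in 6)) else (let w = (\p.true) in (2 - 6))) else ((if true then (let q = 2 in 9) else (9 - 3)) * (if (true || false) then (if true then 2 else 4) else (let r = 8 in r))))
step 1: [let@0.1] (if (true && ((\y.false) false)) then (if true then (if ((\z.false) false) then ((\u.0) true) else (let v = 7 in 6)) else (let w = (\p.true) in (2 - 6))) else ((if true then (let q = 2 in 9) else (9 - 3)) * (if (true || false) then (if true then 2 else 4) else (let r = 8 in r))))
step 2: [beta@0.1] (if (true && false) then (if true then (if ((\z.false) false) then ((\u.0) true) else (let v = 7 in 6)) else (let w = (\p.true) in (2 - 6))) else ((if true then (let q = 2 in 9) else (9 - 3)) * (if (true || false) then (if true then 2 else 4) else (let r = 8 in r))))
step 3: [delta@0] (if false then (if true then (if ((\z.false) false) then ((\u.0) true) else (let v = 7 in 6)) else (let w = (\p.true) in (2 - 6))) else ((if true then (let q = 2 in 9) else (9 - 3)) * (if (true || false) then (if true then 2 else 4) else (let r = 8 in r))))
step 4: [if@root] ((if true then (let q = 2 in 9) else (9 - 3)) * (if (true || false) then (if true then 2 else 4) else (let r = 8 in r)))
step 5: [if@0] ((let q = 2 in 9) * (if (true || false) then (if true then 2 else 4) else (let r = 8 in r)))
step 6: [let@0] (9 * (if (true || false) then (if true then 2 else 4) else (let r = 8 in r)))
step 7: [delta@1.0] (9 * (if true then (if true then 2 else 4) else (let r = 8 in r)))
step 8: [if@1] (9 * (if true then 2 else 4))
step 9: [if@1] (9 * 2)
step 10: [delta@root] 18

Answer: 18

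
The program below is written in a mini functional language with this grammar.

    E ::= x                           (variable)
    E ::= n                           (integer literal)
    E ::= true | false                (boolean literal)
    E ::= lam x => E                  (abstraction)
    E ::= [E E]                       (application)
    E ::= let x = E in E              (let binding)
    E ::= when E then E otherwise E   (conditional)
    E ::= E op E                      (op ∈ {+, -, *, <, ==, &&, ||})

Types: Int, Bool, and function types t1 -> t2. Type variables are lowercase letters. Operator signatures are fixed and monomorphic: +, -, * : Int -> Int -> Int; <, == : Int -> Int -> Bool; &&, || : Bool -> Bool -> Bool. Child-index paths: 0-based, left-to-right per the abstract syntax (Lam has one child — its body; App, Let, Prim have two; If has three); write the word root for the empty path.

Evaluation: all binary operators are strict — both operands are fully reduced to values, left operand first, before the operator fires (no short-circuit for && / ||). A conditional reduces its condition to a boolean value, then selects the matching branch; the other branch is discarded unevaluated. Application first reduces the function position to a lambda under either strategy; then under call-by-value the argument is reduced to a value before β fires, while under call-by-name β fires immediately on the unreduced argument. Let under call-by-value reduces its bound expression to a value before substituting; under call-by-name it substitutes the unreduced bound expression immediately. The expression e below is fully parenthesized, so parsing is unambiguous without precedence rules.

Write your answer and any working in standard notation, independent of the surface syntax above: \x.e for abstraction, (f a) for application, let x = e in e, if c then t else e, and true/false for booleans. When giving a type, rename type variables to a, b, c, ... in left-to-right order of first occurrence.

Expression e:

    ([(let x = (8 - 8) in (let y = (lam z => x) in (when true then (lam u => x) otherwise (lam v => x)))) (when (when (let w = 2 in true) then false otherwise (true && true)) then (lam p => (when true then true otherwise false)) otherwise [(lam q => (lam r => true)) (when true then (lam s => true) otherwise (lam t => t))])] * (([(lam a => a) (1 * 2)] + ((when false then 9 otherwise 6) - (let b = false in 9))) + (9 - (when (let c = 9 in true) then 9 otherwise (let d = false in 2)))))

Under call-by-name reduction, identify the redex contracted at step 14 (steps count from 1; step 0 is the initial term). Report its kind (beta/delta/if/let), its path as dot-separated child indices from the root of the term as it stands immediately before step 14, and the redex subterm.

Answer: delta at 1.1 : (9 - 9)

Working:
step 0: (((let x = (8 - 8) in (let y = (\z.x) in (if true then (\u.x) else (\v.x)))) (if (if (let w = 2 in true) then false else (true && true)) then (\p.(if true then true else false)) else ((\q.(\r.true)) (if true then (\s.true) else (\t.t))))) * ((((\a.a) (1 * 2)) + ((if false then 9 else 6) - (let b = false in 9))) + (9 - (if (let c = 9 in true) then 9 else (let d = false in 2)))))
step 1: [let@0.0] (((let y = (\z.(8 - 8)) in (if true then (\u.(8 - 8)) else (\v.(8 - 8)))) (if (if (let w = 2 in true) then false else (true && true)) then (\p.(if true then true else false)) else ((\q.(\r.true)) (if true then (\s.true) else (\t.t))))) * ((((\a.a) (1 * 2)) + ((if false then 9 else 6) - (let b = false in 9))) + (9 - (if (let c = 9 in true) then 9 else (let d = false in 2)))))
step 2: [let@0.0] (((if true then (\u.(8 - 8)) else (\v.(8 - 8))) (if (if (let w = 2 in true) then false else (true && true)) then (\p.(if true then true else false)) else ((\q.(\r.true)) (if true then (\s.true) else (\t.t))))) * ((((\a.a) (1 * 2)) + ((if false then 9 else 6) - (let b = false in 9))) + (9 - (if (let c = 9 in true) then 9 else (let d = false in 2)))))
step 3: [if@0.0] (((\u.(8 - 8)) (if (if (let w = 2 in true) then false else (true && true)) then (\p.(if true then true else false)) else ((\q.(\r.true)) (if true then (\s.true) else (\t.t))))) * ((((\a.a) (1 * 2)) + ((if false then 9 else 6) - (let b = false in 9))) + (9 - (if (let c = 9 in true) then 9 else (let d = false in 2)))))
step 4: [beta@0] ((8 - 8) * ((((\a.a) (1 * 2)) + ((if false then 9 else 6) - (let b = false in 9))) + (9 - (if (let c = 9 in true) then 9 else (let d = false in 2)))))
step 5: [delta@0] (0 * ((((\a.a) (1 * 2)) + ((if false then 9 else 6) - (let b = false in 9))) + (9 - (if (let c = 9 in true) then 9 else (let d = false in 2)))))
step 6: [beta@1.0.0] (0 * (((1 * 2) + ((if false then 9 else 6) - (let b = false in 9))) + (9 - (if (let c = 9 in true) then 9 else (let d = false in 2)))))
step 7: [delta@1.0.0] (0 * ((2 + ((if false then 9 else 6) - (let b = false in 9))) + (9 - (if (let c = 9 in true) then 9 else (let d = false in 2)))))
step 8: [if@1.0.1.0] (0 * ((2 + (6 - (let b = false in 9))) + (9 - (if (let c = 9 in true) then 9 else (let d = false in 2)))))
step 9: [let@1.0.1.1] (0 * ((2 + (6 - 9)) + (9 - (if (let c = 9 in true) then 9 else (let d = false in 2)))))
step 10: [delta@1.0.1] (0 * ((2 + -3) + (9 - (if (let c = 9 in true) then 9 else (let d = false in 2)))))
step 11: [delta@1.0] (0 * (-1 + (9 - (if (let c = 9 in true) then 9 else (let d = false in 2)))))
step 12: [let@1.1.1.0] (0 * (-1 + (9 - (if true then 9 else (let d = false in 2)))))
step 13: [if@1.1.1] (0 * (-1 + (9 - 9)))
step 14: [delta@1.1] (0 * (-1 + 0))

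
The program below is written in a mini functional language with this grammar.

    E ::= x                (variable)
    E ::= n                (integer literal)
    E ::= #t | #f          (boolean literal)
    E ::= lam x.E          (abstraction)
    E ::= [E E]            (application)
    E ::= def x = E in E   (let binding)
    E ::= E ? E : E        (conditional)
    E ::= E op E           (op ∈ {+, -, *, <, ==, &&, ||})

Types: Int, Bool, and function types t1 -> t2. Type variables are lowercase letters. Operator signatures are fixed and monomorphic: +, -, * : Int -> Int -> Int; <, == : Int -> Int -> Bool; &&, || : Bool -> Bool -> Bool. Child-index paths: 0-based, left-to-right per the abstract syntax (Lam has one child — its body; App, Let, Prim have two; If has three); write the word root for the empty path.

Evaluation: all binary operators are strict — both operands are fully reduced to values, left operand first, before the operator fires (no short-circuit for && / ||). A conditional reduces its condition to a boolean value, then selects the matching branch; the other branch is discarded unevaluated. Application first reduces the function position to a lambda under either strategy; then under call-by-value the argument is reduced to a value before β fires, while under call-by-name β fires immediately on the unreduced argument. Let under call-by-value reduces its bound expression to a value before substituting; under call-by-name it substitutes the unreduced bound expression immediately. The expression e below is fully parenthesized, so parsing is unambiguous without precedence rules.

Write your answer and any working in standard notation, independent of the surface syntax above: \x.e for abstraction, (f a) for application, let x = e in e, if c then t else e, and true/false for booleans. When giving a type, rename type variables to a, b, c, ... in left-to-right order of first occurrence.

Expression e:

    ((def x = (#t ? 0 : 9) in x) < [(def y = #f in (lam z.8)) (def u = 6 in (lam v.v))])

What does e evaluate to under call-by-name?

Working:
step 0: ((let x = (if true then 0 else 9) in x) < ((let y = false in (\z.8)) (let u = 6 in (\v.v))))
step 1: [let@0] ((if true then 0 else 9) < ((let y = false in (\z.8)) (let u = 6 in (\v.v))))
step 2: [if@0] (0 < ((let y = false in (\z.8)) (let u = 6 in (\v.v))))
step 3: [let@1.0] (0 < ((\z.8) (let u = 6 in (\v.v))))
step 4: [beta@1] (0 < 8)
step 5: [delta@root] true

Answer: true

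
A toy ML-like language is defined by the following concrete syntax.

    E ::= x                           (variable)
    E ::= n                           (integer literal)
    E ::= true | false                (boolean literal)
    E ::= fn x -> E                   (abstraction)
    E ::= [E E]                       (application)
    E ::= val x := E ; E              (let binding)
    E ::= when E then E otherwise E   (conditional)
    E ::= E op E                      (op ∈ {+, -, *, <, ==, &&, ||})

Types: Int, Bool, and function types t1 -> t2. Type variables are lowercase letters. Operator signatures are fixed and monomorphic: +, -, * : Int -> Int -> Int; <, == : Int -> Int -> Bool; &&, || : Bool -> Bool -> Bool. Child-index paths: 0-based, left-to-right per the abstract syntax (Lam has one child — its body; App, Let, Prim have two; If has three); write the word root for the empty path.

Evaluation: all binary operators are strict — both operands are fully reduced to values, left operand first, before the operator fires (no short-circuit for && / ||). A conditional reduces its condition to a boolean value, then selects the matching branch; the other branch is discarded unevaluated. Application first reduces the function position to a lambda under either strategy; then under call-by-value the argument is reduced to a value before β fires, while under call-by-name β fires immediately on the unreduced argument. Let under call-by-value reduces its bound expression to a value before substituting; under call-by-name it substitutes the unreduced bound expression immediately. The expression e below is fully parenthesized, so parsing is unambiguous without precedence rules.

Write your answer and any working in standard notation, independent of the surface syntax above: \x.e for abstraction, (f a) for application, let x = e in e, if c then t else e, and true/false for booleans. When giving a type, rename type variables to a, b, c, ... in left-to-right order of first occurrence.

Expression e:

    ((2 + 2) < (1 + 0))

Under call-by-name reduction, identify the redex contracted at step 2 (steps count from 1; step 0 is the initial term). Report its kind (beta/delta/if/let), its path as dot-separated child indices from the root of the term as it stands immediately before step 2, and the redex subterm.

Derivation:
step 0: ((2 + 2) < (1 + 0))
step 1: [delta@0] (4 < (1 + 0))
step 2: [delta@1] (4 < 1)

Answer: delta at 1 : (1 + 0)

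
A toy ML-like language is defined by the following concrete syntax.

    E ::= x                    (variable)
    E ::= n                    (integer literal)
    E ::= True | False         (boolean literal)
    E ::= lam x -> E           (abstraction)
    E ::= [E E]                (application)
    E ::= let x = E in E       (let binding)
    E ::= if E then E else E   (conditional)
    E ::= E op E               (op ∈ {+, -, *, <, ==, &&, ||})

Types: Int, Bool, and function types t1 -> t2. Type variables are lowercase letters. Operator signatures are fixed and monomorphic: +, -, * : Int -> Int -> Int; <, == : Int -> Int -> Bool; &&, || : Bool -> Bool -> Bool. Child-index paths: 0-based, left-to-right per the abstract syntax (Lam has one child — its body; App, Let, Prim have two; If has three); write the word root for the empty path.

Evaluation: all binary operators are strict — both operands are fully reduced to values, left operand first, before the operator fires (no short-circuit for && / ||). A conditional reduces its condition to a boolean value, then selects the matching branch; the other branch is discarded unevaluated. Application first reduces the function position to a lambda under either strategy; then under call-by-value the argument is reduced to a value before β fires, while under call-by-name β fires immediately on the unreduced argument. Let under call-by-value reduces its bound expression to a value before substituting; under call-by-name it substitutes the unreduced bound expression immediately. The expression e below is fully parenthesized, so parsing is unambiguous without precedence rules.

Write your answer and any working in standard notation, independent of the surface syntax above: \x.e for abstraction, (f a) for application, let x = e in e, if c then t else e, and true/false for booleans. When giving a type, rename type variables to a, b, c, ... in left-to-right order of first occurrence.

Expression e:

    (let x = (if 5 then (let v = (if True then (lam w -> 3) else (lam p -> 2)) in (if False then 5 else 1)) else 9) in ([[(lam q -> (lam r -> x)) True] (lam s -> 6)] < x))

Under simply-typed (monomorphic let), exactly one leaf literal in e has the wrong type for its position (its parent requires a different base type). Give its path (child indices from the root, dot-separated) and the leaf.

Working:
  unify Int ~ Bool
  FAIL: mismatch Int ~ Bool

Answer: 0.0 : 5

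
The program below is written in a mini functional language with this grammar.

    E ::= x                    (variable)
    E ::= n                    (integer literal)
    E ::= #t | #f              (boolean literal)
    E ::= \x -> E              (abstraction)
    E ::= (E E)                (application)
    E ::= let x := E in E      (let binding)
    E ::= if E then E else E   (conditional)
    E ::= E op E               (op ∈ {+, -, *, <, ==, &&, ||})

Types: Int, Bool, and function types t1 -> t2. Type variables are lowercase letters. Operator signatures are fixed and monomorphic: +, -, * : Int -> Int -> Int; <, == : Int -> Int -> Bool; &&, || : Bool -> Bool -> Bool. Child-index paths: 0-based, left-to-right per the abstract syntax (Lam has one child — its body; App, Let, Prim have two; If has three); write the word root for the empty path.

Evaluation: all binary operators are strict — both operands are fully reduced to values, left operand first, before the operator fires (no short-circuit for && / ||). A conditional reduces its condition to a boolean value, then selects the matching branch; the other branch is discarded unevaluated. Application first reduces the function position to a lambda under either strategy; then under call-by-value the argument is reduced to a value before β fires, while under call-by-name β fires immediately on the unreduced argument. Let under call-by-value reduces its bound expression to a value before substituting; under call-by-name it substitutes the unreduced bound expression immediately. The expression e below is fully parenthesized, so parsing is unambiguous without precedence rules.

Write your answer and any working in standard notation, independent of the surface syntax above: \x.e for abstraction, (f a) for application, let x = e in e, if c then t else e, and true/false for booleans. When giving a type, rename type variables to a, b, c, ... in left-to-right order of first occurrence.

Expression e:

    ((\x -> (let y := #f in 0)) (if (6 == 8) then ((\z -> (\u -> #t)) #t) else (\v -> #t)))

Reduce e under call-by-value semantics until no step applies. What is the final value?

Trace:
step 0: ((\x.(let y = false in 0)) (if (6 == 8) then ((\z.(\u.true)) true) else (\v.true)))
step 1: [delta@1.0] ((\x.(let y = false in 0)) (if false then ((\z.(\u.true)) true) else (\v.true)))
step 2: [if@1] ((\x.(let y = false in 0)) (\v.true))
step 3: [beta@root] (let y = false in 0)
step 4: [let@root] 0

Answer: 0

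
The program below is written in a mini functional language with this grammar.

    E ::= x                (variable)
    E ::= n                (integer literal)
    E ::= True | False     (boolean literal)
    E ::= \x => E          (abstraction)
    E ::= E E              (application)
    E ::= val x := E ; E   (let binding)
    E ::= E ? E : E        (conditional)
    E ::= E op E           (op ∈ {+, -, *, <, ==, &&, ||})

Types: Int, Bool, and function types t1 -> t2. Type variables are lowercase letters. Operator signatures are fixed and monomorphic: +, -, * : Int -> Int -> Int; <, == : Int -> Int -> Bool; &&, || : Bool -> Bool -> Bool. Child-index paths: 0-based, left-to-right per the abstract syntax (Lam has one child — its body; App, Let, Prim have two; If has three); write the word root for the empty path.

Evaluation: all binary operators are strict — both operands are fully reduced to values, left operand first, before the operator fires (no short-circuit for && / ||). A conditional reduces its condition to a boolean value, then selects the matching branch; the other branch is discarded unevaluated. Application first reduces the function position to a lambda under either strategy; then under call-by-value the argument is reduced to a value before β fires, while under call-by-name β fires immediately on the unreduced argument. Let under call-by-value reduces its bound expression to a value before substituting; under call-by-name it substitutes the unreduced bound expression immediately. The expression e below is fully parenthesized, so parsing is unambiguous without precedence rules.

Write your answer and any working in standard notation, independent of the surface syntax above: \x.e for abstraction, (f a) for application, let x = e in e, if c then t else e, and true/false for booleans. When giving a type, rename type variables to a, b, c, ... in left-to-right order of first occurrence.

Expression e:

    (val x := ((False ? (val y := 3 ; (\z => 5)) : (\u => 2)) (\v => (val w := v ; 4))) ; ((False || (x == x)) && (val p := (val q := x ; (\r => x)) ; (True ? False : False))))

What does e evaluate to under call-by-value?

Working:
step 0: (let x = ((if false then (let y = 3 in (\z.5)) else (\u.2)) (\v.(let w = v in 4))) in ((false || (x == x)) && (let p = (let q = x in (\r.x)) in (if true then false else false))))
step 1: [if@0.0] (let x = ((\u.2) (\v.(let w = v in 4))) in ((false || (x == x)) && (let p = (let q = x in (\r.x)) in (if true then false else false))))
step 2: [beta@0] (let x = 2 in ((false || (x == x)) && (let p = (let q = x in (\r.x)) in (if true then false else false))))
step 3: [let@root] ((false || (2 == 2)) && (let p = (let q = 2 in (\r.2)) in (if true then false else false)))
step 4: [delta@0.1] ((false || true) && (let p = (let q = 2 in (\r.2)) in (if true then false else false)))
step 5: [delta@0] (true && (let p = (let q = 2 in (\r.2)) in (if true then false else false)))
step 6: [let@1.0] (true && (let p = (\r.2) in (if true then false else false)))
step 7: [let@1] (true && (if true then false else false))
step 8: [if@1] (true && false)
step 9: [delta@root] false

Answer: false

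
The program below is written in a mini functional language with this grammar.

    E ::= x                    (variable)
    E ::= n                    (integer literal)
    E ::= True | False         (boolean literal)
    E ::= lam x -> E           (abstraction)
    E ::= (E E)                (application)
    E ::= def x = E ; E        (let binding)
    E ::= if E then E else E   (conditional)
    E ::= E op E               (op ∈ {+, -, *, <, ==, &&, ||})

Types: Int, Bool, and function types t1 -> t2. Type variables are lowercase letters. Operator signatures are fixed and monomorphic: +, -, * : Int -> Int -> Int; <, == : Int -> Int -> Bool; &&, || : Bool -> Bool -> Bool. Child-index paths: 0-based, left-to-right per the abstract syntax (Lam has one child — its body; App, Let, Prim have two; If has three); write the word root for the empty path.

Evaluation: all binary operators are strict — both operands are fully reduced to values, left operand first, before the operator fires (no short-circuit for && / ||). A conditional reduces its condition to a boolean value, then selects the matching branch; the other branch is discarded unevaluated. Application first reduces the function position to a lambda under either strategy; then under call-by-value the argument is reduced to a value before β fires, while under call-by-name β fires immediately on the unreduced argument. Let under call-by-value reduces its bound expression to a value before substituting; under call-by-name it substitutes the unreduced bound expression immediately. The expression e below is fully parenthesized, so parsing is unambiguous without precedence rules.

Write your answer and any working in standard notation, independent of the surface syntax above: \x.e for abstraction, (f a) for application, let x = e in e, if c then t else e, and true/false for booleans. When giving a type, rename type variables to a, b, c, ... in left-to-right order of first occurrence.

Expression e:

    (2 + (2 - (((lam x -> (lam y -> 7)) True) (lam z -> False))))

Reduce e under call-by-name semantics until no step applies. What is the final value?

Answer: -3

Working:
step 0: (2 + (2 - (((\x.(\y.7)) true) (\z.false))))
step 1: [beta@1.1.0] (2 + (2 - ((\y.7) (\z.false))))
step 2: [beta@1.1] (2 + (2 - 7))
step 3: [delta@1] (2 + -5)
step 4: [delta@root] -3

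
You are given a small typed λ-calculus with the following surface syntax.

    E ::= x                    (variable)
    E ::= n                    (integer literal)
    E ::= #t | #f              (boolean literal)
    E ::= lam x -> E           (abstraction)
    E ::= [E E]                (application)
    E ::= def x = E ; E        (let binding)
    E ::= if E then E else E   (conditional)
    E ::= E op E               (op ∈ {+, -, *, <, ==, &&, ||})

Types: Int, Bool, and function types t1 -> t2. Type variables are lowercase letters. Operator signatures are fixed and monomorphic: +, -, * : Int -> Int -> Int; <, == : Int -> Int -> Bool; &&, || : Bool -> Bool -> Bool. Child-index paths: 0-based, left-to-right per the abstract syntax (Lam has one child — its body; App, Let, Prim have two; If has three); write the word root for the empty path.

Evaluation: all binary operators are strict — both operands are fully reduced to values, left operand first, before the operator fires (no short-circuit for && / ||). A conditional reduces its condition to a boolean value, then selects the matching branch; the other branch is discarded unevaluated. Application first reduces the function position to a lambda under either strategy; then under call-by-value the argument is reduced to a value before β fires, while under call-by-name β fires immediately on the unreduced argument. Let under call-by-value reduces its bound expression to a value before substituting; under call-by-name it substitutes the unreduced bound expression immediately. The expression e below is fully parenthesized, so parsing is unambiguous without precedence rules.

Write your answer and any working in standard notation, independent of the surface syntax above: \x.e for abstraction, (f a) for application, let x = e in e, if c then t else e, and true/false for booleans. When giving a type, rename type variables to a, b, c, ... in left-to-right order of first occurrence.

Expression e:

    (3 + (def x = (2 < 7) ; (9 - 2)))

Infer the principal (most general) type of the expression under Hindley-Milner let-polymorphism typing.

Derivation:
  unify Int ~ Int
  unify Int ~ Int
  unify Int ~ Int
let x : Bool
  unify Int ~ Int
  unify Int ~ Int
  unify Int ~ Int

Answer: Int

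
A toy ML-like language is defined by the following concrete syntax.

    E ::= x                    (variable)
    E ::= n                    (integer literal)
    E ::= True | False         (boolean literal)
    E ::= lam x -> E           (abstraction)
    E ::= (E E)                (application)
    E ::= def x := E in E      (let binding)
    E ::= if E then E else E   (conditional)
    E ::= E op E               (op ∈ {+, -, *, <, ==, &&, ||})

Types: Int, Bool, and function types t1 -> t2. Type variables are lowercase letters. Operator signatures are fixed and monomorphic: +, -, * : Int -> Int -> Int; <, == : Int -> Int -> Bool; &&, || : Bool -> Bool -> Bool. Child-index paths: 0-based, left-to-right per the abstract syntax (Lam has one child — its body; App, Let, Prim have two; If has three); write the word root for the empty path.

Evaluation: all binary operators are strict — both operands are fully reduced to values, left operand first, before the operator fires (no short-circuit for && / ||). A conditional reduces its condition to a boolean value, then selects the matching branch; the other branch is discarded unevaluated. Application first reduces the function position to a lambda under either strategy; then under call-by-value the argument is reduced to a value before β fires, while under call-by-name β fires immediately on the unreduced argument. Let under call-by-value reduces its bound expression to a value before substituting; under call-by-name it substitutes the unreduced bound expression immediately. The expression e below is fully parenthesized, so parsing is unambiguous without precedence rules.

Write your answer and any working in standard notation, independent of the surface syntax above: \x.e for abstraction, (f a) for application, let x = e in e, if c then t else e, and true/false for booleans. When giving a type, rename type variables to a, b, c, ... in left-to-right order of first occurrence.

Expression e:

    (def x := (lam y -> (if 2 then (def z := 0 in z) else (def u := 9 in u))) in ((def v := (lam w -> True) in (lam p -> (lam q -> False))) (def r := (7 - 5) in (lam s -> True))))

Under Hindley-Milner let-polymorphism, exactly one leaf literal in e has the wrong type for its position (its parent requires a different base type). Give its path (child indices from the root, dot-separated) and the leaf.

Answer: 0.0.0 : 2

Working:
  unify Int ~ Bool
  FAIL: mismatch Int ~ Bool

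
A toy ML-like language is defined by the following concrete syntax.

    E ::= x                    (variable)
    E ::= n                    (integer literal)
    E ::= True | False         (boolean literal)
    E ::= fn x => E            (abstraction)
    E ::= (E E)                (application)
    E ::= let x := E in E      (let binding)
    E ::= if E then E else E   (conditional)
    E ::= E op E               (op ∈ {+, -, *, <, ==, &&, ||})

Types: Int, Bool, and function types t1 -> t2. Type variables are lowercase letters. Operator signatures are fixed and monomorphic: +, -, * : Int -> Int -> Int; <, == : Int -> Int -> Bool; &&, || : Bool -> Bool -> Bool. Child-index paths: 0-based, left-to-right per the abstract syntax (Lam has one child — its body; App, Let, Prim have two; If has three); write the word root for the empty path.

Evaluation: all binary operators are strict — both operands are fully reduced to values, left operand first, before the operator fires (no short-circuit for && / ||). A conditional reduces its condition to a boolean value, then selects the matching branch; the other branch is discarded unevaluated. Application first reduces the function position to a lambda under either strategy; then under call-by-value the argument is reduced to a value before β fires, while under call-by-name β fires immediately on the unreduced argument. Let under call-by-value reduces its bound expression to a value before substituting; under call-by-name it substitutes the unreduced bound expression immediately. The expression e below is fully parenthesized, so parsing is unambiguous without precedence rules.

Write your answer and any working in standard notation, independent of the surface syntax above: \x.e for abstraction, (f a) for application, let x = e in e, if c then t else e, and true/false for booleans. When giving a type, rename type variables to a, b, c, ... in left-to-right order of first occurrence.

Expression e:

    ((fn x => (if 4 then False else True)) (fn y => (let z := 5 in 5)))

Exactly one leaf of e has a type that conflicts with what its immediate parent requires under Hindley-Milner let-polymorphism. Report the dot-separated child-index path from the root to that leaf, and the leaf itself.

Answer: 0.0.0 : 4

Derivation:
  unify Int ~ Bool
  FAIL: mismatch Int ~ Bool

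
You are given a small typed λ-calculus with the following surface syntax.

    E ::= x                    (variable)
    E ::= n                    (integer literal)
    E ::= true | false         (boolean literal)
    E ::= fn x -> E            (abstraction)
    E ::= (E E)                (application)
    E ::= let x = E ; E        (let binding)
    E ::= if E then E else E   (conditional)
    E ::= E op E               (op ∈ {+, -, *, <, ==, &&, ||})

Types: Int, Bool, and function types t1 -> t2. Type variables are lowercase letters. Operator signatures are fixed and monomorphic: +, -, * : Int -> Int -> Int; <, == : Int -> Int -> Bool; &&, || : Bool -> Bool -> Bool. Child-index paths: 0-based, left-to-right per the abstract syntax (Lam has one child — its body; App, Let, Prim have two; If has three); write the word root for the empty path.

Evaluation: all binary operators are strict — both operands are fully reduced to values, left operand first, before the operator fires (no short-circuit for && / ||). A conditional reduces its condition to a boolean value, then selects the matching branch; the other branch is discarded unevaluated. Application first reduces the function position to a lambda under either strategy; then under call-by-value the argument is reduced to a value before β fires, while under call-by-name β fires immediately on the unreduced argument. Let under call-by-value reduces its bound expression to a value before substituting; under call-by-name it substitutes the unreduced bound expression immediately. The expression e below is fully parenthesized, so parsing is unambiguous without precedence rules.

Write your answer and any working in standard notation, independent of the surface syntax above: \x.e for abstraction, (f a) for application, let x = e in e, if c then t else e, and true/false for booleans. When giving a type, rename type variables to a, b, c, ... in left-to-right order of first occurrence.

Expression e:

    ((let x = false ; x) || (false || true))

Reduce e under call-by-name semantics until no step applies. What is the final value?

Answer: true

Trace:
step 0: ((let x = false in x) || (false || true))
step 1: [let@0] (false || (false || true))
step 2: [delta@1] (false || true)
step 3: [delta@root] true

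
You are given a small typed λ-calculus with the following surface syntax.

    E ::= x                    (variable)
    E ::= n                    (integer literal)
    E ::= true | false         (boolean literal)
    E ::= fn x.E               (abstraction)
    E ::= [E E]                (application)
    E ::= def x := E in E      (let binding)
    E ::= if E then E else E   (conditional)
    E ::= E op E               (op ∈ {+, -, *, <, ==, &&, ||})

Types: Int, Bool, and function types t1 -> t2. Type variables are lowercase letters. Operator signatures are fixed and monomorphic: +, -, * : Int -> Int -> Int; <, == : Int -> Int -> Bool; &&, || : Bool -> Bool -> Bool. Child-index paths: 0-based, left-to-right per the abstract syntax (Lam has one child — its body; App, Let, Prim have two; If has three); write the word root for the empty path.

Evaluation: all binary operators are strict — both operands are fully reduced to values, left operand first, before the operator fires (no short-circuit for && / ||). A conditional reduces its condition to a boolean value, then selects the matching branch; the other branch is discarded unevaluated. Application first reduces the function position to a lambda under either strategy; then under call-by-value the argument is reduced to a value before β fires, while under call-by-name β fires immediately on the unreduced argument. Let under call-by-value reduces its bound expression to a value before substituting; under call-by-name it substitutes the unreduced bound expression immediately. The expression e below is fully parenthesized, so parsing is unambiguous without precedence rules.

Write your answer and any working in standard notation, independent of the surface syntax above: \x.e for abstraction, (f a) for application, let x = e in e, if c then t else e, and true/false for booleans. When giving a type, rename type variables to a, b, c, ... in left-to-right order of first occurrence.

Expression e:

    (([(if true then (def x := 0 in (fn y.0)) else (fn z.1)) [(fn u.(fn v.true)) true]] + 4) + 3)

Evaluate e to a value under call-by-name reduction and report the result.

Answer: 7

Derivation:
step 0: ((((if true then (let x = 0 in (\y.0)) else (\z.1)) ((\u.(\v.true)) true)) + 4) + 3)
step 1: [if@0.0.0] ((((let x = 0 in (\y.0)) ((\u.(\v.true)) true)) + 4) + 3)
step 2: [let@0.0.0] ((((\y.0) ((\u.(\v.true)) true)) + 4) + 3)
step 3: [beta@0.0] ((0 + 4) + 3)
step 4: [delta@0] (4 + 3)
step 5: [delta@root] 7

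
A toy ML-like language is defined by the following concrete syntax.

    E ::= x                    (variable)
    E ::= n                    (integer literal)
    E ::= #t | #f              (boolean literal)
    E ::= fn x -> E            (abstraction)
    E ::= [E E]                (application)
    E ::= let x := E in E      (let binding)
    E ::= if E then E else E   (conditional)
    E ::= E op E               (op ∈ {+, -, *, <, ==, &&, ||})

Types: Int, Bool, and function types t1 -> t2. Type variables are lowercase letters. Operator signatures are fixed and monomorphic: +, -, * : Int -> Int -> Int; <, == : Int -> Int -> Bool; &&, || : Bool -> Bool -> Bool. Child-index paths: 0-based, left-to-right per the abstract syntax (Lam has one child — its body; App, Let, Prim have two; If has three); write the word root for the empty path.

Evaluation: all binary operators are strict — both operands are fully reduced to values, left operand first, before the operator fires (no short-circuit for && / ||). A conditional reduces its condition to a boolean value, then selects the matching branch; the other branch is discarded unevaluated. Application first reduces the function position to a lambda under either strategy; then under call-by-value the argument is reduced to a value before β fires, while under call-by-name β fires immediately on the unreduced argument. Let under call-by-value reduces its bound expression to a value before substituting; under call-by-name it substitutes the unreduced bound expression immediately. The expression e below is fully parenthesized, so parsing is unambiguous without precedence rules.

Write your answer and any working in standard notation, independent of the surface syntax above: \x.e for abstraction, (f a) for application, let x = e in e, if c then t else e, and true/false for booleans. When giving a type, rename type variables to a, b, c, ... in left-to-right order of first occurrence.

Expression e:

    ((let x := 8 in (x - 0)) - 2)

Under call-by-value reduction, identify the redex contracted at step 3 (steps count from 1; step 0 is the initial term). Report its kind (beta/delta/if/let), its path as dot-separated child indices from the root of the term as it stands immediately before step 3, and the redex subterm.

Derivation:
step 0: ((let x = 8 in (x - 0)) - 2)
step 1: [let@0] ((8 - 0) - 2)
step 2: [delta@0] (8 - 2)
step 3: [delta@root] 6

Answer: delta at root : (8 - 2)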